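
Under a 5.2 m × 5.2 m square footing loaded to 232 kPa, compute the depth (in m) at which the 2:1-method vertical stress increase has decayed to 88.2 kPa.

2:1 spreading — at depth z the loaded area has grown by z in each plan dimension:
qB²/(B+z)² = Δσ_z ⇒ z = B(√(q/Δσ_z) − 1) = 5.2×(√(232/88.2) − 1) = 3.234 m

z ≈ 3.23 m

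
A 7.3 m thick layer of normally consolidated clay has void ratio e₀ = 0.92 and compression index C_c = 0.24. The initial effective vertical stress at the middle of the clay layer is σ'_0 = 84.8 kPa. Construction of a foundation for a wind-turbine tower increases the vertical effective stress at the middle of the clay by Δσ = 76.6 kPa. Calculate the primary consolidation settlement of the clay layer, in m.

Final effective stress: σ'_f = σ'_0 + Δσ = 84.8 + 76.6 = 161.4 kPa.
Normally consolidated clay, so the full stress increment lies on the virgin compression line:
S_c = C_c·H/(1+e₀)·log₁₀(σ'_f/σ'_0) = 0.24×7.3/(1+0.92)×log₁₀(161.4/84.8)
    = 0.9125 × 0.27951 = 0.2551 m

S_c ≈ 0.255 m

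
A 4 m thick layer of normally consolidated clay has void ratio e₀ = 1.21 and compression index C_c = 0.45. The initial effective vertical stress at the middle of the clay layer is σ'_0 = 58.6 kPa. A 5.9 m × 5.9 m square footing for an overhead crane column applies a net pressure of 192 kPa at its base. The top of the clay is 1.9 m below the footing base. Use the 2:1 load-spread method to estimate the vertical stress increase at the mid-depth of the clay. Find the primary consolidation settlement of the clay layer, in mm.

Mid-depth of clay below the footing base: z = 1.9 + 4/2 = 3.9 m.
Stress increase at mid-clay by the 2:1 spreading method:
Δσ = qBL/((B+z)(L+z)) = 192×5.9×5.9/((5.9+3.9)(5.9+3.9)) = 69.591 kPa
Final effective stress: σ'_f = σ'_0 + Δσ = 58.6 + 69.591 = 128.19 kPa.
Normally consolidated clay, so the full stress increment lies on the virgin compression line:
S_c = C_c·H/(1+e₀)·log₁₀(σ'_f/σ'_0) = 0.45×4/(1+1.21)×log₁₀(128.19/58.6)
    = 0.81448 × 0.33996 = 0.2769 m

S_c ≈ 277 mm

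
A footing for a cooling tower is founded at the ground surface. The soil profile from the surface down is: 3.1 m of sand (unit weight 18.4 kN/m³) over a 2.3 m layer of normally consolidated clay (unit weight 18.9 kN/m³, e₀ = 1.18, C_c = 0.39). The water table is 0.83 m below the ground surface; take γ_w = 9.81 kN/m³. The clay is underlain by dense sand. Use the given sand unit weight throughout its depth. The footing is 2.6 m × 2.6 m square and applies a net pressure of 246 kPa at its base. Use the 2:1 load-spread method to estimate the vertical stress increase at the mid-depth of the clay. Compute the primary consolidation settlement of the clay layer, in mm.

Mid-depth of clay below the ground surface: z = 3.1 + 2.3/2 = 4.25 m.
Total vertical stress at mid-clay: σ_v = 18.4×3.1 + 18.9×1.15 = 78.775 kPa.
Pore pressure: u = 9.81×(4.25 − 0.83) = 33.55 kPa.
Initial effective stress: σ'_0 = σ_v − u = 78.775 − 33.55 = 45.225 kPa.
Stress increase at mid-clay by the 2:1 spreading method:
Δσ = qBL/((B+z)(L+z)) = 246×2.6×2.6/((2.6+4.25)(2.6+4.25)) = 35.441 kPa
Final effective stress: σ'_f = σ'_0 + Δσ = 45.225 + 35.441 = 80.666 kPa.
Normally consolidated clay, so the full stress increment lies on the virgin compression line:
S_c = C_c·H/(1+e₀)·log₁₀(σ'_f/σ'_0) = 0.39×2.3/(1+1.18)×log₁₀(80.666/45.225)
    = 0.41147 × 0.25131 = 0.1034 m

S_c ≈ 103 mm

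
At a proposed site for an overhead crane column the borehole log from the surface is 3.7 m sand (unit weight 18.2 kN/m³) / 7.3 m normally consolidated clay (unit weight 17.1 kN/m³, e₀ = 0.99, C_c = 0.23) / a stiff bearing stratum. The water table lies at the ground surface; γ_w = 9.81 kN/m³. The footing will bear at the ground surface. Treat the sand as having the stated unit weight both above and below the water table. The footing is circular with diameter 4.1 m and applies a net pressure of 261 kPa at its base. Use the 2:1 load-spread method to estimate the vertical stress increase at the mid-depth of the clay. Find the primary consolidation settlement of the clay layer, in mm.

S_c ≈ 168 mm

Mid-depth of clay below the ground surface: z = 3.7 + 7.3/2 = 7.35 m.
Total vertical stress at mid-clay: σ_v = 18.2×3.7 + 17.1×3.65 = 129.75 kPa.
Pore pressure: u = 9.81×(7.35 − 0) = 72.103 kPa.
Initial effective stress: σ'_0 = σ_v − u = 129.75 − 72.103 = 57.647 kPa.
Stress increase at mid-clay by the 2:1 spreading method:
Δσ ≈ qD²/(D+z)² = 261×4.1²/(4.1+7.35)² = 33.465 kPa
Final effective stress: σ'_f = σ'_0 + Δσ = 57.647 + 33.465 = 91.112 kPa.
Normally consolidated clay, so the full stress increment lies on the virgin compression line:
S_c = C_c·H/(1+e₀)·log₁₀(σ'_f/σ'_0) = 0.23×7.3/(1+0.99)×log₁₀(91.112/57.647)
    = 0.84372 × 0.1988 = 0.1677 m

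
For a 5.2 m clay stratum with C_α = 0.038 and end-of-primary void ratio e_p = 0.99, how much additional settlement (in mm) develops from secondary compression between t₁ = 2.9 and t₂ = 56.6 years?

S_s ≈ 128 mm

Secondary compression: S_s = C_α·H/(1+e_p)·log₁₀(t₂/t₁)
S_s = 0.038×5.2/(1+0.99)×log₁₀(56.6/2.9)
    = 0.0993 × 1.29 = 0.1281 m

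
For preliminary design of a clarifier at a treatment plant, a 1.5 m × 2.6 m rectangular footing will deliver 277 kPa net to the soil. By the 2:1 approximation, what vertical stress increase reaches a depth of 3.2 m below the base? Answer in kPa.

By the 2:1 method the load spreads at 1 horizontal : 2 vertical, so at depth z the loaded area has grown by z in each plan dimension:
Δσ = qBL/((B+z)(L+z)) = 277×1.5×2.6/((1.5+3.2)(2.6+3.2)) = 39.629 kPa

Δσ_z ≈ 39.6 kPa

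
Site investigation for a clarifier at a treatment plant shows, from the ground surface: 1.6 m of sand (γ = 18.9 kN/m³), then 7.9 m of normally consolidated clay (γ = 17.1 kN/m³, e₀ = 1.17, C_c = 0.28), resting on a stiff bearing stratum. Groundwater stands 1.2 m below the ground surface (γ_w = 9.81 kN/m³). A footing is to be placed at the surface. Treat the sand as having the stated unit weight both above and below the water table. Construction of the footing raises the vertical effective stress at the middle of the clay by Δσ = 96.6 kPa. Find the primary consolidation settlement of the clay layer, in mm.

Mid-depth of clay below the ground surface: z = 1.6 + 7.9/2 = 5.55 m.
Total vertical stress at mid-clay: σ_v = 18.9×1.6 + 17.1×3.95 = 97.785 kPa.
Pore pressure: u = 9.81×(5.55 − 1.2) = 42.673 kPa.
Initial effective stress: σ'_0 = σ_v − u = 97.785 − 42.673 = 55.112 kPa.
Final effective stress: σ'_f = σ'_0 + Δσ = 55.112 + 96.6 = 151.71 kPa.
Normally consolidated clay, so the full stress increment lies on the virgin compression line:
S_c = C_c·H/(1+e₀)·log₁₀(σ'_f/σ'_0) = 0.28×7.9/(1+1.17)×log₁₀(151.71/55.112)
    = 1.0194 × 0.43977 = 0.4483 m

S_c ≈ 448 mm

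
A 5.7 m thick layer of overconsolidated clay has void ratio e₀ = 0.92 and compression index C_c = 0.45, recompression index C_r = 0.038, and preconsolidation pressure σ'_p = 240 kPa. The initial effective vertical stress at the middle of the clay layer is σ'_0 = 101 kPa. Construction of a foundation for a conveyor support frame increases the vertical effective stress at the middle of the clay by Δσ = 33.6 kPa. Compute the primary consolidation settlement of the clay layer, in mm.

S_c ≈ 14.1 mm

Final effective stress: σ'_f = 101 + 33.6 = 134.6 kPa.
σ'_f = 134.6 ≤ σ'_p = 240 kPa, so the clay remains overconsolidated and only the recompression index applies:
S_c = C_r·H/(1+e₀)·log₁₀(σ'_f/σ'_0) = 0.038×5.7/1.92×log₁₀(134.6/101)
    = 0.11281 × 0.12472 = 0.01407 m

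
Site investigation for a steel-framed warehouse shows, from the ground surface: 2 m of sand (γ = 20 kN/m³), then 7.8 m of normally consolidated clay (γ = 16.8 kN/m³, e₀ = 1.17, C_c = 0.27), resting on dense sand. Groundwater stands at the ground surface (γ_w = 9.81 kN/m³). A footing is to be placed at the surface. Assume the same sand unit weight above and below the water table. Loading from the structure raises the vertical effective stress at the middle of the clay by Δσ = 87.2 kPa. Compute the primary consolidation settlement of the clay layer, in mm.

Mid-depth of clay below the ground surface: z = 2 + 7.8/2 = 5.9 m.
Total vertical stress at mid-clay: σ_v = 20×2 + 16.8×3.9 = 105.52 kPa.
Pore pressure: u = 9.81×(5.9 − 0) = 57.879 kPa.
Initial effective stress: σ'_0 = σ_v − u = 105.52 − 57.879 = 47.641 kPa.
Final effective stress: σ'_f = σ'_0 + Δσ = 47.641 + 87.2 = 134.84 kPa.
Normally consolidated clay, so the full stress increment lies on the virgin compression line:
S_c = C_c·H/(1+e₀)·log₁₀(σ'_f/σ'_0) = 0.27×7.8/(1+1.17)×log₁₀(134.84/47.641)
    = 0.97051 × 0.45184 = 0.4385 m

S_c ≈ 439 mm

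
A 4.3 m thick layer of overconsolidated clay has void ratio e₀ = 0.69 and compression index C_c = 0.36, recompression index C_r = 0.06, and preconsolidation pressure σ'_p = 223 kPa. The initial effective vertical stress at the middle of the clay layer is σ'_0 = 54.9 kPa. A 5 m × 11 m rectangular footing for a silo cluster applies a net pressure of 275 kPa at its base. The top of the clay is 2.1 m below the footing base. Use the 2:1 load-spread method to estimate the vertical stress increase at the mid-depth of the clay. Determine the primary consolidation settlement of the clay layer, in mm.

S_c ≈ 71.8 mm

Mid-depth of clay below the footing base: z = 2.1 + 4.3/2 = 4.25 m.
Stress increase at mid-clay by the 2:1 spreading method:
Δσ = qBL/((B+z)(L+z)) = 275×5×11/((5+4.25)(11+4.25)) = 107.22 kPa
Final effective stress: σ'_f = 54.9 + 107.22 = 162.12 kPa.
σ'_f = 162.12 ≤ σ'_p = 223 kPa, so the clay remains overconsolidated and only the recompression index applies:
S_c = C_r·H/(1+e₀)·log₁₀(σ'_f/σ'_0) = 0.06×4.3/1.69×log₁₀(162.12/54.9)
    = 0.15266 × 0.47026 = 0.07179 m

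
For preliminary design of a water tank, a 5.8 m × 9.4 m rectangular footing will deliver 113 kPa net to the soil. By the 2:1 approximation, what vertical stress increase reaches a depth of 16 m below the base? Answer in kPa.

By the 2:1 method the load spreads at 1 horizontal : 2 vertical, so at depth z the loaded area has grown by z in each plan dimension:
Δσ = qBL/((B+z)(L+z)) = 113×5.8×9.4/((5.8+16)(9.4+16)) = 11.126 kPa

Δσ_z ≈ 11.1 kPa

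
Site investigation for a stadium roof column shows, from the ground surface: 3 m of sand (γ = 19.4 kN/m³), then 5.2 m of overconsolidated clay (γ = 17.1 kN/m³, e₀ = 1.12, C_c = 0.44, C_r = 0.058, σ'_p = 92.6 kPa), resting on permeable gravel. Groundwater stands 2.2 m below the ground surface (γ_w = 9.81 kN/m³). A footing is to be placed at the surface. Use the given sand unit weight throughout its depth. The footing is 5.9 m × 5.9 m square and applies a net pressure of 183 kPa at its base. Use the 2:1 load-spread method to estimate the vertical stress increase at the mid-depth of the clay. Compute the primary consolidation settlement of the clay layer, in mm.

S_c ≈ 129 mm

Mid-depth of clay below the ground surface: z = 3 + 5.2/2 = 5.6 m.
Total vertical stress at mid-clay: σ_v = 19.4×3 + 17.1×2.6 = 102.66 kPa.
Pore pressure: u = 9.81×(5.6 − 2.2) = 33.354 kPa.
Initial effective stress: σ'_0 = σ_v − u = 102.66 − 33.354 = 69.306 kPa.
Stress increase at mid-clay by the 2:1 spreading method:
Δσ = qBL/((B+z)(L+z)) = 183×5.9×5.9/((5.9+5.6)(5.9+5.6)) = 48.168 kPa
Final effective stress: σ'_f = 69.306 + 48.168 = 117.47 kPa.
σ'_f = 117.47 > σ'_p = 92.6 kPa, so the stress path crosses the preconsolidation pressure — recompression up to σ'_p, then virgin compression beyond:
S_c = H/(1+e₀)·[C_r·log₁₀(σ'_p/σ'_0) + C_c·log₁₀(σ'_f/σ'_p)]
    = 5.2/2.12 × [0.058×log₁₀(92.6/69.306) + 0.44×log₁₀(117.47/92.6)]
    = 2.4528 × [0.0072987 + 0.045459] = 0.1294 m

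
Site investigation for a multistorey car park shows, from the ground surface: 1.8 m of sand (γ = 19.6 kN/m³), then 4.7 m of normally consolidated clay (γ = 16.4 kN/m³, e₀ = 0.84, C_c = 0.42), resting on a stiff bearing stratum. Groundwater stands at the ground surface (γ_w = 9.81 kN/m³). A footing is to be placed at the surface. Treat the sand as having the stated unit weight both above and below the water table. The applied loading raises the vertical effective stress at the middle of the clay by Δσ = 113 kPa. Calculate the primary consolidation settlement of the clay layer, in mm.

S_c ≈ 692 mm

Mid-depth of clay below the ground surface: z = 1.8 + 4.7/2 = 4.15 m.
Total vertical stress at mid-clay: σ_v = 19.6×1.8 + 16.4×2.35 = 73.82 kPa.
Pore pressure: u = 9.81×(4.15 − 0) = 40.712 kPa.
Initial effective stress: σ'_0 = σ_v − u = 73.82 − 40.712 = 33.108 kPa.
Final effective stress: σ'_f = σ'_0 + Δσ = 33.108 + 113 = 146.11 kPa.
Normally consolidated clay, so the full stress increment lies on the virgin compression line:
S_c = C_c·H/(1+e₀)·log₁₀(σ'_f/σ'_0) = 0.42×4.7/(1+0.84)×log₁₀(146.11/33.108)
    = 1.0728 × 0.64475 = 0.6917 m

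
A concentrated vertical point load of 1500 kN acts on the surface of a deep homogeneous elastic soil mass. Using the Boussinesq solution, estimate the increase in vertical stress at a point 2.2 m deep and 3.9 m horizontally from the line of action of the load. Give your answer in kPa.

Δσ_z ≈ 4.24 kPa

Boussinesq vertical stress below a point load on an elastic half-space:
Δσ_z = 3P/(2πz²) · [1 + (r/z)²]^(−5/2)
r/z = 3.9/2.2 = 1.7727; [1+(r/z)²]^(−5/2) = 0.02863.
Δσ_z = 3×1500/(2π×2.2²) × 0.02863 = 147.97 × 0.02863 = 4.236 kPa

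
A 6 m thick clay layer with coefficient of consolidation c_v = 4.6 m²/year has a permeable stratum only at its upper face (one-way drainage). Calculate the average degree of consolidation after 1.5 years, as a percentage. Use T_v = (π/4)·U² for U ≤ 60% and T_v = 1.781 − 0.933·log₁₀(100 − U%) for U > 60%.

U ≈ 49.4 %

Drainage path length: H_d = H = 6 m (single drainage).
T_v = c_v·t/H_d² = 4.6×1.5/6² = 0.19167.
T_v = 0.19167 corresponds to the U ≤ 60% branch:
U = √(4T_v/π) = 0.494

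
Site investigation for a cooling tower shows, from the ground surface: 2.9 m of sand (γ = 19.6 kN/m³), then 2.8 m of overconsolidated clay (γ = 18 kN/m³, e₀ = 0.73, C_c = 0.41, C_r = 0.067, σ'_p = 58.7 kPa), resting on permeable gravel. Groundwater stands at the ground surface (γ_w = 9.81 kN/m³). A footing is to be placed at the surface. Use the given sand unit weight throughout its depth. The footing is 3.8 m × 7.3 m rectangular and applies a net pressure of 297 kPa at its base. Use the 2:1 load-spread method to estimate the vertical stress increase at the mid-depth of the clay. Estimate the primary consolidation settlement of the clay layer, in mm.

S_c ≈ 242 mm

Mid-depth of clay below the ground surface: z = 2.9 + 2.8/2 = 4.3 m.
Total vertical stress at mid-clay: σ_v = 19.6×2.9 + 18×1.4 = 82.04 kPa.
Pore pressure: u = 9.81×(4.3 − 0) = 42.183 kPa.
Initial effective stress: σ'_0 = σ_v − u = 82.04 − 42.183 = 39.857 kPa.
Stress increase at mid-clay by the 2:1 spreading method:
Δσ = qBL/((B+z)(L+z)) = 297×3.8×7.3/((3.8+4.3)(7.3+4.3)) = 87.684 kPa
Final effective stress: σ'_f = 39.857 + 87.684 = 127.54 kPa.
σ'_f = 127.54 > σ'_p = 58.7 kPa, so the stress path crosses the preconsolidation pressure — recompression up to σ'_p, then virgin compression beyond:
S_c = H/(1+e₀)·[C_r·log₁₀(σ'_p/σ'_0) + C_c·log₁₀(σ'_f/σ'_p)]
    = 2.8/1.73 × [0.067×log₁₀(58.7/39.857) + 0.41×log₁₀(127.54/58.7)]
    = 1.6185 × [0.011265 + 0.13817] = 0.2419 m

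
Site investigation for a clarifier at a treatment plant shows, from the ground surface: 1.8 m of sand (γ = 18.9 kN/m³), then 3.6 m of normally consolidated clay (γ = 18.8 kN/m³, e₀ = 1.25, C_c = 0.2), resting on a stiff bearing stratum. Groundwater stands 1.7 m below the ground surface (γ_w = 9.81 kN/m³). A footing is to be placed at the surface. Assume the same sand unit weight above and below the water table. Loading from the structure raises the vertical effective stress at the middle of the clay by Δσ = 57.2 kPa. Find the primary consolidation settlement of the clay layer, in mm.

Mid-depth of clay below the ground surface: z = 1.8 + 3.6/2 = 3.6 m.
Total vertical stress at mid-clay: σ_v = 18.9×1.8 + 18.8×1.8 = 67.86 kPa.
Pore pressure: u = 9.81×(3.6 − 1.7) = 18.639 kPa.
Initial effective stress: σ'_0 = σ_v − u = 67.86 − 18.639 = 49.221 kPa.
Final effective stress: σ'_f = σ'_0 + Δσ = 49.221 + 57.2 = 106.42 kPa.
Normally consolidated clay, so the full stress increment lies on the virgin compression line:
S_c = C_c·H/(1+e₀)·log₁₀(σ'_f/σ'_0) = 0.2×3.6/(1+1.25)×log₁₀(106.42/49.221)
    = 0.32 × 0.33487 = 0.1072 m

S_c ≈ 107 mm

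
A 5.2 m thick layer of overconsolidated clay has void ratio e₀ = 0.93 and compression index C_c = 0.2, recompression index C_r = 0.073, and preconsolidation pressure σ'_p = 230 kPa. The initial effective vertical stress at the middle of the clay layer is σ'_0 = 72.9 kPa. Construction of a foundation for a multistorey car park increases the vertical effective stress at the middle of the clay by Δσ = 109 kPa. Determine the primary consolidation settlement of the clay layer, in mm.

Final effective stress: σ'_f = 72.9 + 109 = 181.9 kPa.
σ'_f = 181.9 ≤ σ'_p = 230 kPa, so the clay remains overconsolidated and only the recompression index applies:
S_c = C_r·H/(1+e₀)·log₁₀(σ'_f/σ'_0) = 0.073×5.2/1.93×log₁₀(181.9/72.9)
    = 0.19668 × 0.39711 = 0.07811 m

S_c ≈ 78.1 mm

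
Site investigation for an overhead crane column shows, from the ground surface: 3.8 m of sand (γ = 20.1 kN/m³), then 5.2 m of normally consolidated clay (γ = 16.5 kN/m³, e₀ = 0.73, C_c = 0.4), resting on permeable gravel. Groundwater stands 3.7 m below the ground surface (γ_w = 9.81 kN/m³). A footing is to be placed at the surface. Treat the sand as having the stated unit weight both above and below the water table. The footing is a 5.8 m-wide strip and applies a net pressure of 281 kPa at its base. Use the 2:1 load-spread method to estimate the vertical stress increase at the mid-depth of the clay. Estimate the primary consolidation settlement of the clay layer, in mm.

S_c ≈ 466 mm

Mid-depth of clay below the ground surface: z = 3.8 + 5.2/2 = 6.4 m.
Total vertical stress at mid-clay: σ_v = 20.1×3.8 + 16.5×2.6 = 119.28 kPa.
Pore pressure: u = 9.81×(6.4 − 3.7) = 26.487 kPa.
Initial effective stress: σ'_0 = σ_v − u = 119.28 − 26.487 = 92.793 kPa.
Stress increase at mid-clay by the 2:1 spreading method:
Δσ = qB/(B+z) = 281×5.8/(5.8+6.4) = 133.59 kPa
Final effective stress: σ'_f = σ'_0 + Δσ = 92.793 + 133.59 = 226.38 kPa.
Normally consolidated clay, so the full stress increment lies on the virgin compression line:
S_c = C_c·H/(1+e₀)·log₁₀(σ'_f/σ'_0) = 0.4×5.2/(1+0.73)×log₁₀(226.38/92.793)
    = 1.2023 × 0.38732 = 0.4657 m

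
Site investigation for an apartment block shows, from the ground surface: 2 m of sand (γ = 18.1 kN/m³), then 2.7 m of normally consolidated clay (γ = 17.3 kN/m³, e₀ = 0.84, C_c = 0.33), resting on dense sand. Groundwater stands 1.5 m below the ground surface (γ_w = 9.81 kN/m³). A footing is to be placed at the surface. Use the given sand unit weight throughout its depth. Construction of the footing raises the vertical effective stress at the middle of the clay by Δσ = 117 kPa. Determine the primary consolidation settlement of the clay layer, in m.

Mid-depth of clay below the ground surface: z = 2 + 2.7/2 = 3.35 m.
Total vertical stress at mid-clay: σ_v = 18.1×2 + 17.3×1.35 = 59.555 kPa.
Pore pressure: u = 9.81×(3.35 − 1.5) = 18.149 kPa.
Initial effective stress: σ'_0 = σ_v − u = 59.555 − 18.149 = 41.406 kPa.
Final effective stress: σ'_f = σ'_0 + Δσ = 41.406 + 117 = 158.41 kPa.
Normally consolidated clay, so the full stress increment lies on the virgin compression line:
S_c = C_c·H/(1+e₀)·log₁₀(σ'_f/σ'_0) = 0.33×2.7/(1+0.84)×log₁₀(158.41/41.406)
    = 0.48424 × 0.58272 = 0.2822 m

S_c ≈ 0.282 m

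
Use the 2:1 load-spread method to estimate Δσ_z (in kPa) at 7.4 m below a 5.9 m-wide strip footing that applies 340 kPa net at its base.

By the 2:1 method the load spreads at 1 horizontal : 2 vertical, so at depth z the loaded area has grown by z in each plan dimension:
Δσ = qB/(B+z) = 340×5.9/(5.9+7.4) = 150.83 kPa

Δσ_z ≈ 151 kPa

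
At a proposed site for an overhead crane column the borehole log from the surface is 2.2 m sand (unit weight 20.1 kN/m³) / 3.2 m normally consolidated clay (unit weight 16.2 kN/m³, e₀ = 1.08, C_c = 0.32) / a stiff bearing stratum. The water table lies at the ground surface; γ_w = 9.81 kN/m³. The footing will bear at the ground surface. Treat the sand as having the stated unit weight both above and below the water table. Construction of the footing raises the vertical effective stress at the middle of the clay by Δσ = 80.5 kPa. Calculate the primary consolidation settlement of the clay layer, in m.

Mid-depth of clay below the ground surface: z = 2.2 + 3.2/2 = 3.8 m.
Total vertical stress at mid-clay: σ_v = 20.1×2.2 + 16.2×1.6 = 70.14 kPa.
Pore pressure: u = 9.81×(3.8 − 0) = 37.278 kPa.
Initial effective stress: σ'_0 = σ_v − u = 70.14 − 37.278 = 32.862 kPa.
Final effective stress: σ'_f = σ'_0 + Δσ = 32.862 + 80.5 = 113.36 kPa.
Normally consolidated clay, so the full stress increment lies on the virgin compression line:
S_c = C_c·H/(1+e₀)·log₁₀(σ'_f/σ'_0) = 0.32×3.2/(1+1.08)×log₁₀(113.36/32.862)
    = 0.49231 × 0.53777 = 0.2647 m

S_c ≈ 0.265 m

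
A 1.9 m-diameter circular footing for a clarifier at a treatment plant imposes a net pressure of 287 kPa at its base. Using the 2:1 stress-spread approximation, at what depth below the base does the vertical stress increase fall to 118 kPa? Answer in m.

2:1 spreading — at depth z the loaded area has grown by z in each plan dimension:
qD²/(D+z)² = Δσ_z ⇒ z = D(√(q/Δσ_z) − 1) = 1.9×(√(287/118) − 1) = 1.063 m

z ≈ 1.06 m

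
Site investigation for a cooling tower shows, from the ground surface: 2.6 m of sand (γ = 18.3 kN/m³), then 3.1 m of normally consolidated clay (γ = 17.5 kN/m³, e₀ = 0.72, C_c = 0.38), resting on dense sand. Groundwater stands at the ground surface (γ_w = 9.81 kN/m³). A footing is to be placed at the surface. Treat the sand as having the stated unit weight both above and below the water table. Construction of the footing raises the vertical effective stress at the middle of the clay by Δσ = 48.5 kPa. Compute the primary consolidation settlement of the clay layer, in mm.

Mid-depth of clay below the ground surface: z = 2.6 + 3.1/2 = 4.15 m.
Total vertical stress at mid-clay: σ_v = 18.3×2.6 + 17.5×1.55 = 74.705 kPa.
Pore pressure: u = 9.81×(4.15 − 0) = 40.712 kPa.
Initial effective stress: σ'_0 = σ_v − u = 74.705 − 40.712 = 33.993 kPa.
Final effective stress: σ'_f = σ'_0 + Δσ = 33.993 + 48.5 = 82.493 kPa.
Normally consolidated clay, so the full stress increment lies on the virgin compression line:
S_c = C_c·H/(1+e₀)·log₁₀(σ'_f/σ'_0) = 0.38×3.1/(1+0.72)×log₁₀(82.493/33.993)
    = 0.68488 × 0.38503 = 0.2637 m

S_c ≈ 264 mm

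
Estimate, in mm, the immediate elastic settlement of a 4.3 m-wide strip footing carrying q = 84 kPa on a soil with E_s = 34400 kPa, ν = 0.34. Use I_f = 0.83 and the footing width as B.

S_e ≈ 7.71 mm

Immediate (elastic) settlement: S_e = q·B·(1−ν²)/E_s · I_f.
S_e = 84 × 4.3 × (1 − 0.34²) / 34400 × 0.83
    = 84 × 4.3 × 0.8844 / 34400 × 0.83
    = 0.007708 m = 7.708 mm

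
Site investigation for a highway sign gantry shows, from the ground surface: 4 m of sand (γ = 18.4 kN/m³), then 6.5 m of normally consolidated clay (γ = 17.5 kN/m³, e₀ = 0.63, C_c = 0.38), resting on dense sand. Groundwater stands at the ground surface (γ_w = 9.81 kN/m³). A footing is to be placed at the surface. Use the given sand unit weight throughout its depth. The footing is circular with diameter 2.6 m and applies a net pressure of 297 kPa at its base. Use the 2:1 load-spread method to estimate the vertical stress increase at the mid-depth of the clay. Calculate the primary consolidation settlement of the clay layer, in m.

Mid-depth of clay below the ground surface: z = 4 + 6.5/2 = 7.25 m.
Total vertical stress at mid-clay: σ_v = 18.4×4 + 17.5×3.25 = 130.47 kPa.
Pore pressure: u = 9.81×(7.25 − 0) = 71.123 kPa.
Initial effective stress: σ'_0 = σ_v − u = 130.47 − 71.123 = 59.347 kPa.
Stress increase at mid-clay by the 2:1 spreading method:
Δσ ≈ qD²/(D+z)² = 297×2.6²/(2.6+7.25)² = 20.693 kPa
Final effective stress: σ'_f = σ'_0 + Δσ = 59.347 + 20.693 = 80.04 kPa.
Normally consolidated clay, so the full stress increment lies on the virgin compression line:
S_c = C_c·H/(1+e₀)·log₁₀(σ'_f/σ'_0) = 0.38×6.5/(1+0.63)×log₁₀(80.04/59.347)
    = 1.5153 × 0.12991 = 0.1969 m

S_c ≈ 0.197 m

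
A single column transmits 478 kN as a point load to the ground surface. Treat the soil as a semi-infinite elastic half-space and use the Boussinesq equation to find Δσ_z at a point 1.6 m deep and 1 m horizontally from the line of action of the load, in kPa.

Boussinesq vertical stress below a point load on an elastic half-space:
Δσ_z = 3P/(2πz²) · [1 + (r/z)²]^(−5/2)
r/z = 1/1.6 = 0.625; [1+(r/z)²]^(−5/2) = 0.43851.
Δσ_z = 3×478/(2π×1.6²) × 0.43851 = 89.152 × 0.43851 = 39.09 kPa

Δσ_z ≈ 39.1 kPa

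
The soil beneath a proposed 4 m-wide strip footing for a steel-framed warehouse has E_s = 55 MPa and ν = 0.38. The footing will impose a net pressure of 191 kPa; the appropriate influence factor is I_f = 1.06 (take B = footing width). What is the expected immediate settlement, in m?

Immediate (elastic) settlement: S_e = q·B·(1−ν²)/E_s · I_f.
E_s = 55 MPa = 55000 kPa.
S_e = 191 × 4 × (1 − 0.38²) / 55000 × 1.06
    = 191 × 4 × 0.8556 / 55000 × 1.06
    = 0.0126 m

S_e ≈ 0.0126 m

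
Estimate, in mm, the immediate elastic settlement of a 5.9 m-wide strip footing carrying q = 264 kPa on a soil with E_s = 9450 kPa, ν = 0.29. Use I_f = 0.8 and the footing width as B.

S_e ≈ 121 mm

Immediate (elastic) settlement: S_e = q·B·(1−ν²)/E_s · I_f.
S_e = 264 × 5.9 × (1 − 0.29²) / 9450 × 0.8
    = 264 × 5.9 × 0.9159 / 9450 × 0.8
    = 0.1208 m = 120.8 mm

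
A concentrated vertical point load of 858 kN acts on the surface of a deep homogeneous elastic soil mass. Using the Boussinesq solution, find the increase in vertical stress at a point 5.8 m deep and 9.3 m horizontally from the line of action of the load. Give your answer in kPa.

Δσ_z ≈ 0.505 kPa

Boussinesq vertical stress below a point load on an elastic half-space:
Δσ_z = 3P/(2πz²) · [1 + (r/z)²]^(−5/2)
r/z = 9.3/5.8 = 1.6034; [1+(r/z)²]^(−5/2) = 0.041496.
Δσ_z = 3×858/(2π×5.8²) × 0.041496 = 12.178 × 0.041496 = 0.5053 kPa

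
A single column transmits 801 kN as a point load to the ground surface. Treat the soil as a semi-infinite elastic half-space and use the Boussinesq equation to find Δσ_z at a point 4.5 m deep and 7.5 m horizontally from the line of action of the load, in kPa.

Δσ_z ≈ 0.681 kPa

Boussinesq vertical stress below a point load on an elastic half-space:
Δσ_z = 3P/(2πz²) · [1 + (r/z)²]^(−5/2)
r/z = 7.5/4.5 = 1.6667; [1+(r/z)²]^(−5/2) = 0.03605.
Δσ_z = 3×801/(2π×4.5²) × 0.03605 = 18.886 × 0.03605 = 0.6808 kPa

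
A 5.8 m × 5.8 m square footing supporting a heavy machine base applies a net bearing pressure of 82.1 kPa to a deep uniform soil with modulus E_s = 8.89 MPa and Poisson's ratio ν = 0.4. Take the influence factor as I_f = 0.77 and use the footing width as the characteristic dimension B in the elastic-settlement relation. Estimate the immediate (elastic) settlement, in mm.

Immediate (elastic) settlement: S_e = q·B·(1−ν²)/E_s · I_f.
E_s = 8.89 MPa = 8890 kPa.
S_e = 82.1 × 5.8 × (1 − 0.4²) / 8890 × 0.77
    = 82.1 × 5.8 × 0.84 / 8890 × 0.77
    = 0.03464 m = 34.64 mm

S_e ≈ 34.6 mm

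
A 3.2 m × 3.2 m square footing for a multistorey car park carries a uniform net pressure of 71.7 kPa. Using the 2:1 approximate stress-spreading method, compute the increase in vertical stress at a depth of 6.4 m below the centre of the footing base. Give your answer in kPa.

By the 2:1 method the load spreads at 1 horizontal : 2 vertical, so at depth z the loaded area has grown by z in each plan dimension:
Δσ = qBL/((B+z)(L+z)) = 71.7×3.2×3.2/((3.2+6.4)(3.2+6.4)) = 7.9667 kPa

Δσ_z ≈ 7.97 kPa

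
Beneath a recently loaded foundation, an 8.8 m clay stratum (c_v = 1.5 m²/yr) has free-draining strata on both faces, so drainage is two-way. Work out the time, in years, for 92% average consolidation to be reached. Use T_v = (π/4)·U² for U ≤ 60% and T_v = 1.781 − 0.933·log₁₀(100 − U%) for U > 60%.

t ≈ 12.1 years

Drainage path length: H_d = H/2 = 4.4 m (double drainage).
U > 60%: T_v = 1.781 − 0.933·log₁₀(100 − 92) = 0.93842.
t = T_v·H_d²/c_v = 0.93842×4.4²/1.5 = 12.11 years.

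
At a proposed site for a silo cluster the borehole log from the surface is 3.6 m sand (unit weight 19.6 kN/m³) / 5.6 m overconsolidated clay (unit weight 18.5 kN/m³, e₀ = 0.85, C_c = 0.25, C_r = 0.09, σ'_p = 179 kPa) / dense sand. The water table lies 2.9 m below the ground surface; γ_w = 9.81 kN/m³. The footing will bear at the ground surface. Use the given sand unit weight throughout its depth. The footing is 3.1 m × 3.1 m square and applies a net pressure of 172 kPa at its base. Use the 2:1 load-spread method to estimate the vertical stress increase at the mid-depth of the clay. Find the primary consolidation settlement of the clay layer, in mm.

S_c ≈ 22.4 mm

Mid-depth of clay below the ground surface: z = 3.6 + 5.6/2 = 6.4 m.
Total vertical stress at mid-clay: σ_v = 19.6×3.6 + 18.5×2.8 = 122.36 kPa.
Pore pressure: u = 9.81×(6.4 − 2.9) = 34.335 kPa.
Initial effective stress: σ'_0 = σ_v − u = 122.36 − 34.335 = 88.025 kPa.
Stress increase at mid-clay by the 2:1 spreading method:
Δσ = qBL/((B+z)(L+z)) = 172×3.1×3.1/((3.1+6.4)(3.1+6.4)) = 18.315 kPa
Final effective stress: σ'_f = 88.025 + 18.315 = 106.34 kPa.
σ'_f = 106.34 ≤ σ'_p = 179 kPa, so the clay remains overconsolidated and only the recompression index applies:
S_c = C_r·H/(1+e₀)·log₁₀(σ'_f/σ'_0) = 0.09×5.6/1.85×log₁₀(106.34/88.025)
    = 0.27243 × 0.082091 = 0.02236 m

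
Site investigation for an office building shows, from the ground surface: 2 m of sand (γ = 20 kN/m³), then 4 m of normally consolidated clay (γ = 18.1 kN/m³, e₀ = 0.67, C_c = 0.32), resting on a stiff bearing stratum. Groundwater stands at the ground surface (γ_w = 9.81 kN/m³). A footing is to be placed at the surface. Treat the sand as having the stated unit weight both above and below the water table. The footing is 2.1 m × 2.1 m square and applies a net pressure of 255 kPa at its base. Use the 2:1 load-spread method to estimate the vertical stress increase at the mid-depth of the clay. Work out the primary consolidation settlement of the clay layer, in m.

Mid-depth of clay below the ground surface: z = 2 + 4/2 = 4 m.
Total vertical stress at mid-clay: σ_v = 20×2 + 18.1×2 = 76.2 kPa.
Pore pressure: u = 9.81×(4 − 0) = 39.24 kPa.
Initial effective stress: σ'_0 = σ_v − u = 76.2 − 39.24 = 36.96 kPa.
Stress increase at mid-clay by the 2:1 spreading method:
Δσ = qBL/((B+z)(L+z)) = 255×2.1×2.1/((2.1+4)(2.1+4)) = 30.222 kPa
Final effective stress: σ'_f = σ'_0 + Δσ = 36.96 + 30.222 = 67.182 kPa.
Normally consolidated clay, so the full stress increment lies on the virgin compression line:
S_c = C_c·H/(1+e₀)·log₁₀(σ'_f/σ'_0) = 0.32×4/(1+0.67)×log₁₀(67.182/36.96)
    = 0.76647 × 0.25952 = 0.1989 m

S_c ≈ 0.199 m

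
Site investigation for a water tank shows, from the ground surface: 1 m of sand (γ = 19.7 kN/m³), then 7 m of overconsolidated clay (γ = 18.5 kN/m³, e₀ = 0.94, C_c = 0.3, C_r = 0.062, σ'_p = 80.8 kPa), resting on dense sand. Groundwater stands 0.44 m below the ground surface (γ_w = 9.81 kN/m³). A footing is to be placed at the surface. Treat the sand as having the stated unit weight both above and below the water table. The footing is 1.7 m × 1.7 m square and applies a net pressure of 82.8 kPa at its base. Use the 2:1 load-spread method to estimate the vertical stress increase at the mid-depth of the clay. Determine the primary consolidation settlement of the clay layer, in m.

Mid-depth of clay below the ground surface: z = 1 + 7/2 = 4.5 m.
Total vertical stress at mid-clay: σ_v = 19.7×1 + 18.5×3.5 = 84.45 kPa.
Pore pressure: u = 9.81×(4.5 − 0.44) = 39.829 kPa.
Initial effective stress: σ'_0 = σ_v − u = 84.45 − 39.829 = 44.621 kPa.
Stress increase at mid-clay by the 2:1 spreading method:
Δσ = qBL/((B+z)(L+z)) = 82.8×1.7×1.7/((1.7+4.5)(1.7+4.5)) = 6.2251 kPa
Final effective stress: σ'_f = 44.621 + 6.2251 = 50.846 kPa.
σ'_f = 50.846 ≤ σ'_p = 80.8 kPa, so the clay remains overconsolidated and only the recompression index applies:
S_c = C_r·H/(1+e₀)·log₁₀(σ'_f/σ'_0) = 0.062×7/1.94×log₁₀(50.846/44.621)
    = 0.22371 × 0.056717 = 0.01269 m

S_c ≈ 0.0127 m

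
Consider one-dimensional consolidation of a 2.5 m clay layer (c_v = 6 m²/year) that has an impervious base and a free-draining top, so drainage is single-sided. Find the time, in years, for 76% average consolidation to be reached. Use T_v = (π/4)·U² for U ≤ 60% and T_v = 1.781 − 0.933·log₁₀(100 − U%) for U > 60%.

Drainage path length: H_d = H = 2.5 m (single drainage).
U > 60%: T_v = 1.781 − 0.933·log₁₀(100 − 76) = 0.49326.
t = T_v·H_d²/c_v = 0.49326×2.5²/6 = 0.5138 years.

t ≈ 0.514 years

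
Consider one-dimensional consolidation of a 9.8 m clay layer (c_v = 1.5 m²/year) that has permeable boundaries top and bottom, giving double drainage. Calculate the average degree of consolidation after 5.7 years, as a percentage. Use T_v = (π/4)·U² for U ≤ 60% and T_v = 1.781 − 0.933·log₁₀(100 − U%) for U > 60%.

U ≈ 66.3 %

Drainage path length: H_d = H/2 = 4.9 m (double drainage).
T_v = c_v·t/H_d² = 1.5×5.7/4.9² = 0.3561.
T_v = 0.3561 corresponds to the U > 60% branch:
U = 1 − 10^((1.781 − T_v)/0.933)/100 = 0.6633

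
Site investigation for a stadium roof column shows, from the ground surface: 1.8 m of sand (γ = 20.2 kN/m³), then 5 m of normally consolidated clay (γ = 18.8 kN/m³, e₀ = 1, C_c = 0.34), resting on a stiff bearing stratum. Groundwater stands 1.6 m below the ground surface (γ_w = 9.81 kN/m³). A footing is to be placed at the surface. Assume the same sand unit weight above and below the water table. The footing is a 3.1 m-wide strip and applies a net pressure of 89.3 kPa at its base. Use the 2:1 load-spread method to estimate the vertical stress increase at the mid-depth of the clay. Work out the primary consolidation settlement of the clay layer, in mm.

Mid-depth of clay below the ground surface: z = 1.8 + 5/2 = 4.3 m.
Total vertical stress at mid-clay: σ_v = 20.2×1.8 + 18.8×2.5 = 83.36 kPa.
Pore pressure: u = 9.81×(4.3 − 1.6) = 26.487 kPa.
Initial effective stress: σ'_0 = σ_v − u = 83.36 − 26.487 = 56.873 kPa.
Stress increase at mid-clay by the 2:1 spreading method:
Δσ = qB/(B+z) = 89.3×3.1/(3.1+4.3) = 37.409 kPa
Final effective stress: σ'_f = σ'_0 + Δσ = 56.873 + 37.409 = 94.282 kPa.
Normally consolidated clay, so the full stress increment lies on the virgin compression line:
S_c = C_c·H/(1+e₀)·log₁₀(σ'_f/σ'_0) = 0.34×5/(1+1)×log₁₀(94.282/56.873)
    = 0.85 × 0.21952 = 0.1866 m

S_c ≈ 187 mm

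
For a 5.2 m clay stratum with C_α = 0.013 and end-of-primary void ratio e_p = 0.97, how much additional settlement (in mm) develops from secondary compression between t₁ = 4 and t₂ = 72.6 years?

Secondary compression: S_s = C_α·H/(1+e_p)·log₁₀(t₂/t₁)
S_s = 0.013×5.2/(1+0.97)×log₁₀(72.6/4)
    = 0.03431 × 1.259 = 0.0432 m

S_s ≈ 43.2 mm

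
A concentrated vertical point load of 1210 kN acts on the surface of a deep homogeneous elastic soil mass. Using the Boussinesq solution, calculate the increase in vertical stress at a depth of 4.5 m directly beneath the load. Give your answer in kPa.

Boussinesq vertical stress below a point load on an elastic half-space:
Δσ_z = 3P/(2πz²) · [1 + (r/z)²]^(−5/2)
r/z = 0/4.5 = 0; [1+(r/z)²]^(−5/2) = 1.
Δσ_z = 3×1210/(2π×4.5²) × 1 = 28.53 × 1 = 28.53 kPa

Δσ_z ≈ 28.5 kPa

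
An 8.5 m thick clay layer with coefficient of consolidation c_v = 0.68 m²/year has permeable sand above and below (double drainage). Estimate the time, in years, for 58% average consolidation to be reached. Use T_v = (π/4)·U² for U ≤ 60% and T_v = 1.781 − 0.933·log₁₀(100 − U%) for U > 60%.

t ≈ 7.02 years

Drainage path length: H_d = H/2 = 4.25 m (double drainage).
U ≤ 60%: T_v = (π/4)·U² = (π/4)×0.58² = 0.26421.
t = T_v·H_d²/c_v = 0.26421×4.25²/0.68 = 7.018 years.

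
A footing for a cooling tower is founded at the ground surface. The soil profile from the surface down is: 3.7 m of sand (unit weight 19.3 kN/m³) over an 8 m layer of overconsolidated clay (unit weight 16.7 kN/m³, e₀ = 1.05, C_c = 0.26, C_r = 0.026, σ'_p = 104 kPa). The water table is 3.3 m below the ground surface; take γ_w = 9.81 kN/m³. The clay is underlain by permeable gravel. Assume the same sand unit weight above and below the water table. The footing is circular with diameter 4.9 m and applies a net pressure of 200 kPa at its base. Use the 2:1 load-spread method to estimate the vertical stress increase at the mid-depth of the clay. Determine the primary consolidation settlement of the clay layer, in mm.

S_c ≈ 86 mm

Mid-depth of clay below the ground surface: z = 3.7 + 8/2 = 7.7 m.
Total vertical stress at mid-clay: σ_v = 19.3×3.7 + 16.7×4 = 138.21 kPa.
Pore pressure: u = 9.81×(7.7 − 3.3) = 43.164 kPa.
Initial effective stress: σ'_0 = σ_v − u = 138.21 − 43.164 = 95.046 kPa.
Stress increase at mid-clay by the 2:1 spreading method:
Δσ ≈ qD²/(D+z)² = 200×4.9²/(4.9+7.7)² = 30.247 kPa
Final effective stress: σ'_f = 95.046 + 30.247 = 125.29 kPa.
σ'_f = 125.29 > σ'_p = 104 kPa, so the stress path crosses the preconsolidation pressure — recompression up to σ'_p, then virgin compression beyond:
S_c = H/(1+e₀)·[C_r·log₁₀(σ'_p/σ'_0) + C_c·log₁₀(σ'_f/σ'_p)]
    = 8/2.05 × [0.026×log₁₀(104/95.046) + 0.26×log₁₀(125.29/104)]
    = 3.9024 × [0.0010166 + 0.02103] = 0.08603 m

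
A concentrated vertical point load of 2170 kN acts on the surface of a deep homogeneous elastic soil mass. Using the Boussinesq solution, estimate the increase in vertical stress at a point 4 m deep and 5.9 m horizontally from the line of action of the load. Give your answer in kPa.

Boussinesq vertical stress below a point load on an elastic half-space:
Δσ_z = 3P/(2πz²) · [1 + (r/z)²]^(−5/2)
r/z = 5.9/4 = 1.475; [1+(r/z)²]^(−5/2) = 0.055645.
Δσ_z = 3×2170/(2π×4²) × 0.055645 = 64.756 × 0.055645 = 3.603 kPa

Δσ_z ≈ 3.6 kPa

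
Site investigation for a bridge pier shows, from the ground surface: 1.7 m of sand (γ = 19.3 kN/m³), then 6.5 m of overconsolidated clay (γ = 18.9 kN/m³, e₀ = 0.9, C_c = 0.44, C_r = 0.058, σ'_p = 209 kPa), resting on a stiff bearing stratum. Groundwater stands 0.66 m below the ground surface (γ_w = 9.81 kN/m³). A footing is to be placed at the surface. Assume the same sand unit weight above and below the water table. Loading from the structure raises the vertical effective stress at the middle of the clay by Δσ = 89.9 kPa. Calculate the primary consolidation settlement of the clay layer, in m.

S_c ≈ 0.0864 m

Mid-depth of clay below the ground surface: z = 1.7 + 6.5/2 = 4.95 m.
Total vertical stress at mid-clay: σ_v = 19.3×1.7 + 18.9×3.25 = 94.235 kPa.
Pore pressure: u = 9.81×(4.95 − 0.66) = 42.085 kPa.
Initial effective stress: σ'_0 = σ_v − u = 94.235 − 42.085 = 52.15 kPa.
Final effective stress: σ'_f = 52.15 + 89.9 = 142.05 kPa.
σ'_f = 142.05 ≤ σ'_p = 209 kPa, so the clay remains overconsolidated and only the recompression index applies:
S_c = C_r·H/(1+e₀)·log₁₀(σ'_f/σ'_0) = 0.058×6.5/1.9×log₁₀(142.05/52.15)
    = 0.19842 × 0.43519 = 0.08635 m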